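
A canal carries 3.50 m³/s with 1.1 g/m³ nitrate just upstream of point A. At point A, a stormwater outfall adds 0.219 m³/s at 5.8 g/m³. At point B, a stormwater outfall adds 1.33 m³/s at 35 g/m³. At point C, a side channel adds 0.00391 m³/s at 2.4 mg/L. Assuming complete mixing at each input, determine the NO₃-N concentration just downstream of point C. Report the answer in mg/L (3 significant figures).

After input A: C = (3.5·1.1 + 0.219·5.8) / 3.719 = 1.377 mg/L.
After input B: C = (3.719·1.377 + 1.33·35) / 5.049 = 10.23 mg/L.
After input C: C = (5.049·10.23 + 0.00391·2.4) / 5.053 = 10.23 mg/L.

10.2 mg/L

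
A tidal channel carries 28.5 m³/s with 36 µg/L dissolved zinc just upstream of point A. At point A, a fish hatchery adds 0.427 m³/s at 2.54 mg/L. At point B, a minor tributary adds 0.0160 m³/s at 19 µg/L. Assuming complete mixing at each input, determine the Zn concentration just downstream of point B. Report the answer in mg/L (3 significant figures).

36 µg/L = 0.036 mg/L.
After input A: C = (28.5·0.036 + 0.427·2.54) / 28.93 = 0.07296 mg/L.
19 µg/L = 0.019 mg/L.
After input B: C = (28.93·0.07296 + 0.016·0.019) / 28.94 = 0.07293 mg/L.

0.0729 mg/L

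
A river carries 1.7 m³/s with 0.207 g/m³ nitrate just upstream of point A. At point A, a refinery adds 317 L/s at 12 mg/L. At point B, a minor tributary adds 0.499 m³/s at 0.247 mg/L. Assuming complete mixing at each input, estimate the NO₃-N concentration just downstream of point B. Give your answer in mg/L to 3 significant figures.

317 L/s = 0.317 m³/s.
After input A: C = (1.7·0.207 + 0.317·12) / 2.017 = 2.06 mg/L.
After input B: C = (2.017·2.06 + 0.499·0.247) / 2.516 = 1.701 mg/L.

1.70 mg/L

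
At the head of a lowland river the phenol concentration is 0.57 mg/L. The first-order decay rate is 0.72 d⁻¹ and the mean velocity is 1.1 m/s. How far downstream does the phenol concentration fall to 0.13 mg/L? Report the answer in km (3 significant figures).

195 km

From C = C₀·e^(−kt), t = ln(C₀/C)/k = ln(0.57/0.13)/0.72 = 1.478/0.72 = 2.053 d.
Distance = v·t = 1.1 m/s × 1.774e+05 s = 1.951e+05 m = 195.1 km.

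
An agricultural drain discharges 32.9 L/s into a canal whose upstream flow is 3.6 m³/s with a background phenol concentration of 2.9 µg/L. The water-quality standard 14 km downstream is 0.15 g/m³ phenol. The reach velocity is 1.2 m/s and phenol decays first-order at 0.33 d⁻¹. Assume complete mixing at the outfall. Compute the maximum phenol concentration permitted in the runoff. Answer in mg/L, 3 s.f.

17.0 mg/L

32.9 L/s = 0.0329 m³/s.
2.9 µg/L = 0.0029 mg/L.
Travel time to the compliance point: t = 1.4e+04/1.2 = 1.167e+04 s = 0.135 d; decay factor exp(−0.33·0.135) = 0.9564.
So the concentration just after mixing may be at most 0.15/0.9564 = 0.1568 mg/L.
Mass balance: 0.1568·3.633 = 0.0329·Cₑ + 3.6·0.0029.
Cₑ = (0.5698 − 0.01044) / 0.0329 = 17 mg/L.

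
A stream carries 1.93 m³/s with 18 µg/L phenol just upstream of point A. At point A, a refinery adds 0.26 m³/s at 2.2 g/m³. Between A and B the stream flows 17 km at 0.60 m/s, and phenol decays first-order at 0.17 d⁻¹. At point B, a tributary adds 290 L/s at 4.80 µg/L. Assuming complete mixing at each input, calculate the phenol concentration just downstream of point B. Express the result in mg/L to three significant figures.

18 µg/L = 0.018 mg/L.
After input A: C = (1.93·0.018 + 0.26·2.2) / 2.19 = 0.2771 mg/L.
Over the 17 km reach to input B (t = 2.833e+04 s = 0.3279 d), decay gives C = 0.2771·exp(−0.17·0.3279) = 0.262 mg/L.
290 L/s = 0.29 m³/s.
4.80 µg/L = 0.0048 mg/L.
After input B: C = (2.19·0.262 + 0.29·0.0048) / 2.48 = 0.2319 mg/L.

0.232 mg/L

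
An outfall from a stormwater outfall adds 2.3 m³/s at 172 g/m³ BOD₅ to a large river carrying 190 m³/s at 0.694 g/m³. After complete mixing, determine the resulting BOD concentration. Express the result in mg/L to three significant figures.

Conservation of mass across the mixing zone: C = (2.3·172 + 190·0.694) / (2.3 + 190) = 527.5/192.3 = 2.743 mg/L.

2.74 mg/L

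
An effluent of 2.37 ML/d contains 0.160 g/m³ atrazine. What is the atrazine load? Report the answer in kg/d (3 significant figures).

0.379 kg/d

2.37 ML/d = 0.02743 m³/s.
Mass flux = Q·C = 0.02743 m³/s × 0.16 g/m³ = 0.004389 g/s.
= 0.004389 g/s × 86.4 = 0.3792 kg/d.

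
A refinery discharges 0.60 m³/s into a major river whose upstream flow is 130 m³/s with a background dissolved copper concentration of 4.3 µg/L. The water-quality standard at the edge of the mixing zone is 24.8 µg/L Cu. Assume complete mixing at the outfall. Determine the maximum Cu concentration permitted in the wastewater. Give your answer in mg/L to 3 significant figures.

4.47 mg/L

4.3 µg/L = 0.0043 mg/L.
24.8 µg/L = 0.0248 mg/L.
Mass balance: 0.0248·130.6 = 0.6·Cₑ + 130·0.0043.
Cₑ = (3.239 − 0.559) / 0.6 = 4.466 mg/L.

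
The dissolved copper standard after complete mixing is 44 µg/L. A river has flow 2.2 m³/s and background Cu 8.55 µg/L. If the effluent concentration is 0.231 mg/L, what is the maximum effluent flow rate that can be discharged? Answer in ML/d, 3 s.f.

36.0 ML/d

8.55 µg/L = 0.00855 mg/L.
44 µg/L = 0.044 mg/L.
Mass balance at complete mixing: C_std·(Q_w + Q_r) = Q_w·C_e + Q_r·C_b.
Rearranging, Q_w = Q_r·(C_std − C_b)/(C_e − C_std) = 2.2·(0.044 − 0.00855) / (0.231 − 0.044) = 0.4171 m³/s.
= 36.03 ML/d.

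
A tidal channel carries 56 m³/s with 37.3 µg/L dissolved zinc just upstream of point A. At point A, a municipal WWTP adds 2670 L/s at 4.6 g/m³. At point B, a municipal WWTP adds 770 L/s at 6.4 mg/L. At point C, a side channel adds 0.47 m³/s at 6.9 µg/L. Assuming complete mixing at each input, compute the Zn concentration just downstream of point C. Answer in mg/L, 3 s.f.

37.3 µg/L = 0.0373 mg/L.
2670 L/s = 2.67 m³/s.
After input A: C = (56·0.0373 + 2.67·4.6) / 58.67 = 0.2449 mg/L.
770 L/s = 0.77 m³/s.
After input B: C = (58.67·0.2449 + 0.77·6.4) / 59.44 = 0.3247 mg/L.
6.9 µg/L = 0.0069 mg/L.
After input C: C = (59.44·0.3247 + 0.47·0.0069) / 59.91 = 0.3222 mg/L.

0.322 mg/L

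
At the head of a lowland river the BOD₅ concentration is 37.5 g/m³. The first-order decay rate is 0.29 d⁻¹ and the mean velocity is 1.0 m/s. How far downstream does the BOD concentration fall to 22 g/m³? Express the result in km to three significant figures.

159 km

From C = C₀·e^(−kt), t = ln(C₀/C)/k = ln(37.5/22)/0.29 = 0.5333/0.29 = 1.839 d.
Distance = v·t = 1.0 m/s × 1.589e+05 s = 1.589e+05 m = 158.9 km.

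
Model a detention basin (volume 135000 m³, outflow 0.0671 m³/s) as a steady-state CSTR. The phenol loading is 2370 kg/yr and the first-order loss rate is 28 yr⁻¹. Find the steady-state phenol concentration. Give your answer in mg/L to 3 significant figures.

0.402 mg/L

Outflow Q = 0.0671 m³/s × 3.156e+07 s/yr = 2.118e+06 m³/yr.
Steady-state CSTR mass balance: W = Q·C + k·V·C, so C = W/(Q + kV).
Q + kV = 2.118e+06 + 28·135000 = 5.898e+06 m³/yr.
C = 2370/5.898e+06 = 0.0004019 kg/m³ = 0.4019 mg/L.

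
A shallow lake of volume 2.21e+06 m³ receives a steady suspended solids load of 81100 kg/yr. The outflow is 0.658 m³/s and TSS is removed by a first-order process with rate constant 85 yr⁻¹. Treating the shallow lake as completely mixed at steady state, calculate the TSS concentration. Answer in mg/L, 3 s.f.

0.389 mg/L

Outflow Q = 0.658 m³/s × 3.156e+07 s/yr = 2.076e+07 m³/yr.
Steady-state CSTR mass balance: W = Q·C + k·V·C, so C = W/(Q + kV).
Q + kV = 2.076e+07 + 85·2.21e+06 = 2.086e+08 m³/yr.
C = 81100/2.086e+08 = 0.0003888 kg/m³ = 0.3888 mg/L.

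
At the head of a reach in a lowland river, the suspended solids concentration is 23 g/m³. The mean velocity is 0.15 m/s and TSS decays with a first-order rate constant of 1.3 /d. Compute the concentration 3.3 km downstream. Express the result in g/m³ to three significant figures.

Travel time t = 3.3 km / 0.15 m/s = 3300/0.15 = 2.2e+04 s = 0.2546 d.
First-order decay: C = 23·exp(−1.3·0.2546) = 23·0.7182 = 16.52 g/m³.

16.5 g/m³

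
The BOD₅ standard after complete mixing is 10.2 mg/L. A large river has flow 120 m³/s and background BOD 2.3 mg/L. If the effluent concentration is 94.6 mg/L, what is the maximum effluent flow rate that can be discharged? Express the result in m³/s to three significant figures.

11.2 m³/s

Mass balance at complete mixing: C_std·(Q_w + Q_r) = Q_w·C_e + Q_r·C_b.
Rearranging, Q_w = Q_r·(C_std − C_b)/(C_e − C_std) = 120·(10.2 − 2.3) / (94.6 − 10.2) = 11.23 m³/s.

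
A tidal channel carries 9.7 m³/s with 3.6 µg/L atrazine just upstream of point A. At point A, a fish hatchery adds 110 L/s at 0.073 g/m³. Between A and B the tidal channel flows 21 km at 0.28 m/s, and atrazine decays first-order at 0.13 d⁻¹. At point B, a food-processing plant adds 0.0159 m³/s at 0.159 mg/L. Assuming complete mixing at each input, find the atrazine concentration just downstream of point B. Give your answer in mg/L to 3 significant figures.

3.6 µg/L = 0.0036 mg/L.
110 L/s = 0.11 m³/s.
After input A: C = (9.7·0.0036 + 0.11·0.073) / 9.81 = 0.004378 mg/L.
Over the 21 km reach to input B (t = 7.5e+04 s = 0.8681 d), decay gives C = 0.004378·exp(−0.13·0.8681) = 0.003911 mg/L.
After input B: C = (9.81·0.003911 + 0.0159·0.159) / 9.826 = 0.004162 mg/L.

0.00416 mg/L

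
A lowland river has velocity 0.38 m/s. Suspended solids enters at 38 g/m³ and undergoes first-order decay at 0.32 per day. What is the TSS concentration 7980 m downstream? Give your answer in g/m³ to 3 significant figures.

35.2 g/m³

Travel time t = 7980 m / 0.38 m/s = 7980/0.38 = 2.1e+04 s = 0.2431 d.
First-order decay: C = 38·exp(−0.32·0.2431) = 38·0.9252 = 35.16 g/m³.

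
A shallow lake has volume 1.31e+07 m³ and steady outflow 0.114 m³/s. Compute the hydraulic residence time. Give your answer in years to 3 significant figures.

Q = 0.114 m³/s × 3.156e+07 s/yr = 3.598e+06 m³/yr.
Hydraulic residence time τ = V/Q = 1.31e+07/3.598e+06 = 3.641 yr.

3.64 yr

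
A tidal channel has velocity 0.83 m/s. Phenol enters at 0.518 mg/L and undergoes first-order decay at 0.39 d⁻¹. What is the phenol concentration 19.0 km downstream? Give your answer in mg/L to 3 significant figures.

Travel time t = 19.0 km / 0.83 m/s = 1.9e+04/0.83 = 2.289e+04 s = 0.2649 d.
First-order decay: C = 0.518·exp(−0.39·0.2649) = 0.518·0.9018 = 0.4671 mg/L.

0.467 mg/L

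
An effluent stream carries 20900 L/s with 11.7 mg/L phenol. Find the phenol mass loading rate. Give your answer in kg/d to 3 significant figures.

20900 L/s = 20.9 m³/s.
Mass flux = Q·C = 20.9 m³/s × 11.7 g/m³ = 244.5 g/s.
= 244.5 g/s × 86.4 = 2.113e+04 kg/d.

21100 kg/d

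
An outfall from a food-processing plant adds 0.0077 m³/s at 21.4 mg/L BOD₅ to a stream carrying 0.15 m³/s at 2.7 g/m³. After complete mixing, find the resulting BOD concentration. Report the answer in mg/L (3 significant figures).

3.61 mg/L

Flow-weighted mixing gives C = (0.0077·21.4 + 0.15·2.7) / (0.0077 + 0.15) = 0.5698/0.1577 = 3.613 mg/L.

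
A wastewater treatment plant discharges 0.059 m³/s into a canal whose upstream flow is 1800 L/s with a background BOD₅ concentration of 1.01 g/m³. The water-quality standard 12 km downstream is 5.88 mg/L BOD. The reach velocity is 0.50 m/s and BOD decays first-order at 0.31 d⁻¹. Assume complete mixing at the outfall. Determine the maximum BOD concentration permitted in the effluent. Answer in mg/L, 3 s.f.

171 mg/L

1800 L/s = 1.8 m³/s.
Travel time to the compliance point: t = 1.2e+04/0.50 = 2.4e+04 s = 0.2778 d; decay factor exp(−0.31·0.2778) = 0.9175.
So the concentration just after mixing may be at most 5.88/0.9175 = 6.409 mg/L.
Mass balance: 6.409·1.859 = 0.059·Cₑ + 1.8·1.01.
Cₑ = (11.91 − 1.818) / 0.059 = 171.1 mg/L.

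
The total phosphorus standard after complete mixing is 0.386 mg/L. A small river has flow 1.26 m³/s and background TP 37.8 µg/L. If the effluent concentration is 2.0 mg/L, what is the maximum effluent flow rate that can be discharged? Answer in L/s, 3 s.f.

37.8 µg/L = 0.0378 mg/L.
Mass balance at complete mixing: C_std·(Q_w + Q_r) = Q_w·C_e + Q_r·C_b.
Rearranging, Q_w = Q_r·(C_std − C_b)/(C_e − C_std) = 1.26·(0.386 − 0.0378) / (2 − 0.386) = 0.2718 m³/s.
= 271.8 L/s.

272 L/s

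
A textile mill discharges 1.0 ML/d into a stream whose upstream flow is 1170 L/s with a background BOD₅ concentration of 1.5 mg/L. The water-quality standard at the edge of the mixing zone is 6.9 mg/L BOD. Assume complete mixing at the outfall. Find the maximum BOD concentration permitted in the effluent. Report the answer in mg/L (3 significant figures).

1.0 ML/d = 0.01157 m³/s.
1170 L/s = 1.17 m³/s.
Mass balance: 6.9·1.182 = 0.01157·Cₑ + 1.17·1.5.
Cₑ = (8.153 − 1.755) / 0.01157 = 552.8 mg/L.

553 mg/L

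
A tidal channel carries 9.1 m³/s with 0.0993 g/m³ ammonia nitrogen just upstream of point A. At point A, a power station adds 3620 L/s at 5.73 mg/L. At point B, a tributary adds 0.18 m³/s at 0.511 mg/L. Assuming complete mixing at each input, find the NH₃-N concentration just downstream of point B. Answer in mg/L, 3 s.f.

3620 L/s = 3.62 m³/s.
After input A: C = (9.1·0.0993 + 3.62·5.73) / 12.72 = 1.702 mg/L.
After input B: C = (12.72·1.702 + 0.18·0.511) / 12.9 = 1.685 mg/L.

1.69 mg/L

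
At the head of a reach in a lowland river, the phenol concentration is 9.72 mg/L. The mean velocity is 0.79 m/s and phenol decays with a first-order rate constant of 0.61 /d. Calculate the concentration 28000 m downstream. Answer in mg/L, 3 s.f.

7.57 mg/L

Travel time t = 28000 m / 0.79 m/s = 2.8e+04/0.79 = 3.544e+04 s = 0.4102 d.
First-order decay: C = 9.72·exp(−0.61·0.4102) = 9.72·0.7786 = 7.568 mg/L.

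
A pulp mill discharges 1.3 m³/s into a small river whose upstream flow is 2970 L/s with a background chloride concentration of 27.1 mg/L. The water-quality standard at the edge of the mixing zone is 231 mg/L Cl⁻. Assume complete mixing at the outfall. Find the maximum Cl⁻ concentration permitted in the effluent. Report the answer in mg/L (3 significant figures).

697 mg/L

2970 L/s = 2.97 m³/s.
Mass balance: 231·4.27 = 1.3·Cₑ + 2.97·27.1.
Cₑ = (986.4 − 80.49) / 1.3 = 696.8 mg/L.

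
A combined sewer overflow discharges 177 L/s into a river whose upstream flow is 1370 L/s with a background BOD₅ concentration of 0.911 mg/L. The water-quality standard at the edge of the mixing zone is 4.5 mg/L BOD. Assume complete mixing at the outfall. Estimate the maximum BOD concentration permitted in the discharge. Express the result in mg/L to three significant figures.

177 L/s = 0.177 m³/s.
1370 L/s = 1.37 m³/s.
Mass balance: 4.5·1.547 = 0.177·Cₑ + 1.37·0.911.
Cₑ = (6.962 − 1.248) / 0.177 = 32.28 mg/L.

32.3 mg/L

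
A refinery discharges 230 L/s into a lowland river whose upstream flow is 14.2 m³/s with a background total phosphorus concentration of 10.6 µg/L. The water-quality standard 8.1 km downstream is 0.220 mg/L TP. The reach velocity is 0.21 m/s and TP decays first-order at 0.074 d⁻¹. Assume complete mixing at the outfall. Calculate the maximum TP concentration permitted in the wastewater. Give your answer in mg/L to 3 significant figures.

230 L/s = 0.23 m³/s.
10.6 µg/L = 0.0106 mg/L.
Travel time to the compliance point: t = 8100/0.21 = 3.857e+04 s = 0.4464 d; decay factor exp(−0.074·0.4464) = 0.9675.
So the concentration just after mixing may be at most 0.22/0.9675 = 0.2274 mg/L.
Mass balance: 0.2274·14.43 = 0.23·Cₑ + 14.2·0.0106.
Cₑ = (3.281 − 0.1505) / 0.23 = 13.61 mg/L.

13.6 mg/L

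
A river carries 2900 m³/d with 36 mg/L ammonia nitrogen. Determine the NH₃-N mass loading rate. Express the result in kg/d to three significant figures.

2900 m³/d = 0.03356 m³/s.
Mass flux = Q·C = 0.03356 m³/s × 36 g/m³ = 1.208 g/s.
= 1.208 g/s × 86.4 = 104.4 kg/d.

104 kg/d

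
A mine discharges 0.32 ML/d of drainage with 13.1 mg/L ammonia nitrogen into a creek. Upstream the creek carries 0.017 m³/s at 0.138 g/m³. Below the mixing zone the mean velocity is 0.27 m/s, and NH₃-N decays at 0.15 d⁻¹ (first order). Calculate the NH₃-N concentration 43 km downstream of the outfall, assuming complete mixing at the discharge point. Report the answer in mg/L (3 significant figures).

1.86 mg/L

0.32 ML/d = 0.003704 m³/s.
After complete mixing, C₀ = (0.003704·13.1 + 0.017·0.138) / 0.0207 = 2.457 mg/L.
Travel time t = 4.3e+04 m / 0.27 m/s = 1.593e+05 s = 1.843 d.
C = 2.457·exp(−0.15·1.843) = 2.457·0.7584 = 1.863 mg/L.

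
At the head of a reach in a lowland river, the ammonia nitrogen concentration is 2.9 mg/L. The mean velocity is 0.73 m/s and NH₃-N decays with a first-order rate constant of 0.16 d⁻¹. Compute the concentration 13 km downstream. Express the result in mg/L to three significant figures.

2.81 mg/L

Travel time t = 13 km / 0.73 m/s = 1.3e+04/0.73 = 1.781e+04 s = 0.2061 d.
First-order decay: C = 2.9·exp(−0.16·0.2061) = 2.9·0.9676 = 2.806 mg/L.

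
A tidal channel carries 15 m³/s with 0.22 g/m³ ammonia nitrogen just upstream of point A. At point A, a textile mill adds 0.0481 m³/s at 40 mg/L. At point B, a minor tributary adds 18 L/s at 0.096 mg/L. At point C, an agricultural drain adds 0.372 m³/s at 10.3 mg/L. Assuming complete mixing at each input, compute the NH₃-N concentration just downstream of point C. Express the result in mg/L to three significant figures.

0.587 mg/L

After input A: C = (15·0.22 + 0.0481·40) / 15.05 = 0.3472 mg/L.
18 L/s = 0.018 m³/s.
After input B: C = (15.05·0.3472 + 0.018·0.096) / 15.07 = 0.3469 mg/L.
After input C: C = (15.07·0.3469 + 0.372·10.3) / 15.44 = 0.5867 mg/L.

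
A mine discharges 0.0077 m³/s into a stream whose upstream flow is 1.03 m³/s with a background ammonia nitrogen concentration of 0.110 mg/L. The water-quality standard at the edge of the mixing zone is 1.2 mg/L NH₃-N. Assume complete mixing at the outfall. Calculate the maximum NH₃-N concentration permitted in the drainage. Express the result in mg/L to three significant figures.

147 mg/L

Mass balance: 1.2·1.038 = 0.0077·Cₑ + 1.03·0.11.
Cₑ = (1.245 − 0.1133) / 0.0077 = 147 mg/L.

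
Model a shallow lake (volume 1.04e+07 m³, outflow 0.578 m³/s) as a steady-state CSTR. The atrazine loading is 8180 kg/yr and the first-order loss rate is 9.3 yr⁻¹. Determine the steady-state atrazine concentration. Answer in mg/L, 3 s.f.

Outflow Q = 0.578 m³/s × 3.156e+07 s/yr = 1.824e+07 m³/yr.
Steady-state CSTR mass balance: W = Q·C + k·V·C, so C = W/(Q + kV).
Q + kV = 1.824e+07 + 9.3·1.04e+07 = 1.15e+08 m³/yr.
C = 8180/1.15e+08 = 7.116e-05 kg/m³ = 0.07116 mg/L.

0.0712 mg/L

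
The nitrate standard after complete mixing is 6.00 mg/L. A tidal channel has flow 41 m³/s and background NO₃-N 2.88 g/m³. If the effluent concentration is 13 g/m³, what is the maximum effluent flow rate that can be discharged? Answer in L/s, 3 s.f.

Mass balance at complete mixing: C_std·(Q_w + Q_r) = Q_w·C_e + Q_r·C_b.
Rearranging, Q_w = Q_r·(C_std − C_b)/(C_e − C_std) = 41·(6 − 2.88) / (13 − 6) = 18.27 m³/s.
= 1.827e+04 L/s.

18300 L/s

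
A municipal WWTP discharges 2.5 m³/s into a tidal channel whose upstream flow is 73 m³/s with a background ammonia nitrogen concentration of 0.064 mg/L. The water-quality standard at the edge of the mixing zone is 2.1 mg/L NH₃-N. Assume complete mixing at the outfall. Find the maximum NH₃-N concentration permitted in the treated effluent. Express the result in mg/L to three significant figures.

Mass balance: 2.1·75.5 = 2.5·Cₑ + 73·0.064.
Cₑ = (158.6 − 4.672) / 2.5 = 61.55 mg/L.

61.6 mg/L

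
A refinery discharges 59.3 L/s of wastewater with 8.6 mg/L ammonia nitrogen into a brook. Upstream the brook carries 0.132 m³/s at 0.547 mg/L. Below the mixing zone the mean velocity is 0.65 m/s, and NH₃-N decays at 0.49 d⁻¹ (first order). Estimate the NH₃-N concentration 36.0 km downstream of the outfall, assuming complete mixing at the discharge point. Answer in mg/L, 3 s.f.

59.3 L/s = 0.0593 m³/s.
After complete mixing, C₀ = (0.0593·8.6 + 0.132·0.547) / 0.1913 = 3.043 mg/L.
Travel time t = 3.6e+04 m / 0.65 m/s = 5.538e+04 s = 0.641 d.
C = 3.043·exp(−0.49·0.641) = 3.043·0.7304 = 2.223 mg/L.

2.22 mg/L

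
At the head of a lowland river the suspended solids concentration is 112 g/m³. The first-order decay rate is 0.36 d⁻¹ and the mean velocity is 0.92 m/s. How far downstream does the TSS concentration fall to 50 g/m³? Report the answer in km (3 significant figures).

From C = C₀·e^(−kt), t = ln(C₀/C)/k = ln(112/50)/0.36 = 0.8065/0.36 = 2.24 d.
Distance = v·t = 0.92 m/s × 1.936e+05 s = 1.781e+05 m = 178.1 km.

178 km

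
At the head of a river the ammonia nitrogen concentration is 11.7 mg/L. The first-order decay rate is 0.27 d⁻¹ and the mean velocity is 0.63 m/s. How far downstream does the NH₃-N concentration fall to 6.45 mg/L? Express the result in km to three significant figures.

120 km

From C = C₀·e^(−kt), t = ln(C₀/C)/k = ln(11.7/6.45)/0.27 = 0.5955/0.27 = 2.206 d.
Distance = v·t = 0.63 m/s × 1.906e+05 s = 1.201e+05 m = 120.1 km.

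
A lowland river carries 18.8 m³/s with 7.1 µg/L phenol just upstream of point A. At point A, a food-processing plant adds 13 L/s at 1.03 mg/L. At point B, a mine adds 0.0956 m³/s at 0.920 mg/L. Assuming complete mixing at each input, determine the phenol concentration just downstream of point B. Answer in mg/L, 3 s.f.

0.0124 mg/L

7.1 µg/L = 0.0071 mg/L.
13 L/s = 0.013 m³/s.
After input A: C = (18.8·0.0071 + 0.013·1.03) / 18.81 = 0.007807 mg/L.
After input B: C = (18.81·0.007807 + 0.0956·0.92) / 18.91 = 0.01242 mg/L.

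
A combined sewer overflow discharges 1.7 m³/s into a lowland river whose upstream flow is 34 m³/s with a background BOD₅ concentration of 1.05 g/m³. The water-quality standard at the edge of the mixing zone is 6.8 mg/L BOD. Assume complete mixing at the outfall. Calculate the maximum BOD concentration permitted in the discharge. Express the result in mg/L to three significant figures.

122 mg/L

Mass balance: 6.8·35.7 = 1.7·Cₑ + 34·1.05.
Cₑ = (242.8 − 35.7) / 1.7 = 121.8 mg/L.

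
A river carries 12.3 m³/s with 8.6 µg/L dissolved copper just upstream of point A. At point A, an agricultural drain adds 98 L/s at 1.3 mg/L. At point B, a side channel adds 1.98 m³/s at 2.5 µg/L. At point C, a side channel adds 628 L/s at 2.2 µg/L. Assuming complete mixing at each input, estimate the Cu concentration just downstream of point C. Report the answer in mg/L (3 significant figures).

8.6 µg/L = 0.0086 mg/L.
98 L/s = 0.098 m³/s.
After input A: C = (12.3·0.0086 + 0.098·1.3) / 12.4 = 0.01881 mg/L.
2.5 µg/L = 0.0025 mg/L.
After input B: C = (12.4·0.01881 + 1.98·0.0025) / 14.38 = 0.01656 mg/L.
628 L/s = 0.628 m³/s.
2.2 µg/L = 0.0022 mg/L.
After input C: C = (14.38·0.01656 + 0.628·0.0022) / 15.01 = 0.01596 mg/L.

0.0160 mg/L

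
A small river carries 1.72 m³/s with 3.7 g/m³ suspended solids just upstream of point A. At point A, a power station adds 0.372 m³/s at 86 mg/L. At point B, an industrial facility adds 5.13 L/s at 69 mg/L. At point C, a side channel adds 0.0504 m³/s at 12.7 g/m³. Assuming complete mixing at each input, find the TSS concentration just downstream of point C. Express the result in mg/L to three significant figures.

18.3 mg/L

After input A: C = (1.72·3.7 + 0.372·86) / 2.092 = 18.33 mg/L.
5.13 L/s = 0.00513 m³/s.
After input B: C = (2.092·18.33 + 0.00513·69) / 2.097 = 18.46 mg/L.
After input C: C = (2.097·18.46 + 0.0504·12.7) / 2.148 = 18.32 mg/L.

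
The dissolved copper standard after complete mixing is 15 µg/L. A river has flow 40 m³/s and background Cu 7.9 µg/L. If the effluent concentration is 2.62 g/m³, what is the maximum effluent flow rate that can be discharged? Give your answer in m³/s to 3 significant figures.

7.9 µg/L = 0.0079 mg/L.
15 µg/L = 0.015 mg/L.
Mass balance at complete mixing: C_std·(Q_w + Q_r) = Q_w·C_e + Q_r·C_b.
Rearranging, Q_w = Q_r·(C_std − C_b)/(C_e − C_std) = 40·(0.015 − 0.0079) / (2.62 − 0.015) = 0.109 m³/s.

0.109 m³/s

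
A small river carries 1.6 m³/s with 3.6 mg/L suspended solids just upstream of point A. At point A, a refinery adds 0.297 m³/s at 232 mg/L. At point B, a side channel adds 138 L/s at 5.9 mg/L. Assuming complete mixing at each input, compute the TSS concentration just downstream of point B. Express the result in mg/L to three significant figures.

37.1 mg/L

After input A: C = (1.6·3.6 + 0.297·232) / 1.897 = 39.36 mg/L.
138 L/s = 0.138 m³/s.
After input B: C = (1.897·39.36 + 0.138·5.9) / 2.035 = 37.09 mg/L.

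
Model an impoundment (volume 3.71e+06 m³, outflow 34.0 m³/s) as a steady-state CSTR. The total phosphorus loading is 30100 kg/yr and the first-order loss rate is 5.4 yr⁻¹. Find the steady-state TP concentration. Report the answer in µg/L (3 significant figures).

27.5 µg/L

Outflow Q = 34.0 m³/s × 3.156e+07 s/yr = 1.073e+09 m³/yr.
Steady-state CSTR mass balance: W = Q·C + k·V·C, so C = W/(Q + kV).
Q + kV = 1.073e+09 + 5.4·3.71e+06 = 1.093e+09 m³/yr.
C = 30100/1.093e+09 = 2.754e-05 kg/m³ = 0.02754 mg/L = 27.54 µg/L.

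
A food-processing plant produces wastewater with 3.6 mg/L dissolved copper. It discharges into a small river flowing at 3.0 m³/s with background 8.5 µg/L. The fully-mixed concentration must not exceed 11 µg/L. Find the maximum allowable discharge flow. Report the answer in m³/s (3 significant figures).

8.5 µg/L = 0.0085 mg/L.
11 µg/L = 0.011 mg/L.
Mass balance at complete mixing: C_std·(Q_w + Q_r) = Q_w·C_e + Q_r·C_b.
Rearranging, Q_w = Q_r·(C_std − C_b)/(C_e − C_std) = 3.0·(0.011 − 0.0085) / (3.6 − 0.011) = 0.00209 m³/s.

0.00209 m³/s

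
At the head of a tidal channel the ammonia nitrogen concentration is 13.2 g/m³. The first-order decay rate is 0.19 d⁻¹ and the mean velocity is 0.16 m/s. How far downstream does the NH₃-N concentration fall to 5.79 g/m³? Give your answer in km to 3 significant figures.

From C = C₀·e^(−kt), t = ln(C₀/C)/k = ln(13.2/5.79)/0.19 = 0.8241/0.19 = 4.337 d.
Distance = v·t = 0.16 m/s × 3.747e+05 s = 5.996e+04 m = 59.96 km.

60.0 km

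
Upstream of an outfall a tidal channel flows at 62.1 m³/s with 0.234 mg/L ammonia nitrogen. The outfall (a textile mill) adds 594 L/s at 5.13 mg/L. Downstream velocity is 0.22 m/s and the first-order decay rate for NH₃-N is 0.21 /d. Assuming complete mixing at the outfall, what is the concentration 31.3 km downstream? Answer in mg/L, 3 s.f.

594 L/s = 0.594 m³/s.
After complete mixing, C₀ = (0.594·5.13 + 62.1·0.234) / 62.69 = 0.2804 mg/L.
Travel time t = 3.13e+04 m / 0.22 m/s = 1.423e+05 s = 1.647 d.
C = 0.2804·exp(−0.21·1.647) = 0.2804·0.7077 = 0.1984 mg/L.

0.198 mg/L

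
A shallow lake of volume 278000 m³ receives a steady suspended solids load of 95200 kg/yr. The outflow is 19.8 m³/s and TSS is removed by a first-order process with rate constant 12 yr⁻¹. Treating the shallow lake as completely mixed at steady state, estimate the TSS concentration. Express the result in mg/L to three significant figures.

Outflow Q = 19.8 m³/s × 3.156e+07 s/yr = 6.248e+08 m³/yr.
Steady-state CSTR mass balance: W = Q·C + k·V·C, so C = W/(Q + kV).
Q + kV = 6.248e+08 + 12·278000 = 6.282e+08 m³/yr.
C = 95200/6.282e+08 = 0.0001515 kg/m³ = 0.1515 mg/L.

0.152 mg/L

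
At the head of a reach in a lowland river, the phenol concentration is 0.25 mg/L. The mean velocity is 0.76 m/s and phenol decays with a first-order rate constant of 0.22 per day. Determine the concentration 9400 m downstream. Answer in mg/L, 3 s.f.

0.242 mg/L

Travel time t = 9400 m / 0.76 m/s = 9400/0.76 = 1.237e+04 s = 0.1432 d.
First-order decay: C = 0.25·exp(−0.22·0.1432) = 0.25·0.969 = 0.2422 mg/L.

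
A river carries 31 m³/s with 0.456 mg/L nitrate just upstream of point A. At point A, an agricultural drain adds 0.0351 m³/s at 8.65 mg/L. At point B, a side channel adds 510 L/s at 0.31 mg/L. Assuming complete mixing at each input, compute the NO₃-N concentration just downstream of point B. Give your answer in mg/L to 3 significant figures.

After input A: C = (31·0.456 + 0.0351·8.65) / 31.04 = 0.4653 mg/L.
510 L/s = 0.51 m³/s.
After input B: C = (31.04·0.4653 + 0.51·0.31) / 31.55 = 0.4628 mg/L.

0.463 mg/L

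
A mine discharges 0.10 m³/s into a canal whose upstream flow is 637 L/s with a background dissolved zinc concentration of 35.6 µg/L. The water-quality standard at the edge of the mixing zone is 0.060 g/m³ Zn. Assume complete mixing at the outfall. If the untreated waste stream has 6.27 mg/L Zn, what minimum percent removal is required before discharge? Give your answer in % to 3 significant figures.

637 L/s = 0.637 m³/s.
35.6 µg/L = 0.0356 mg/L.
Mass balance: 0.06·0.737 = 0.1·Cₑ + 0.637·0.0356.
Cₑ = (0.04422 − 0.02268) / 0.1 = 0.2154 mg/L.
Required removal = 1 − 0.2154/6.27 = 96.56 %.

96.6 %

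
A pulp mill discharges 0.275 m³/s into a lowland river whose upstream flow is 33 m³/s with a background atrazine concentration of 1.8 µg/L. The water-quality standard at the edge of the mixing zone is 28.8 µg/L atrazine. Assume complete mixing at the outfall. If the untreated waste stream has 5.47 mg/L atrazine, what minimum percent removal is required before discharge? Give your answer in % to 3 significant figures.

40.2 %

1.8 µg/L = 0.0018 mg/L.
28.8 µg/L = 0.0288 mg/L.
Mass balance: 0.0288·33.27 = 0.275·Cₑ + 33·0.0018.
Cₑ = (0.9583 − 0.0594) / 0.275 = 3.269 mg/L.
Required removal = 1 − 3.269/5.47 = 40.24 %.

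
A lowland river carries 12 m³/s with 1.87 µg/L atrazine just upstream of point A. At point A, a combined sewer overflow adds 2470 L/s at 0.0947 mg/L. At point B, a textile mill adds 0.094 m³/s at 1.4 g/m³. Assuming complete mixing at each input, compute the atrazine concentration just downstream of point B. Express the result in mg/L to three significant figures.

0.0266 mg/L

1.87 µg/L = 0.00187 mg/L.
2470 L/s = 2.47 m³/s.
After input A: C = (12·0.00187 + 2.47·0.0947) / 14.47 = 0.01772 mg/L.
After input B: C = (14.47·0.01772 + 0.094·1.4) / 14.56 = 0.02664 mg/L.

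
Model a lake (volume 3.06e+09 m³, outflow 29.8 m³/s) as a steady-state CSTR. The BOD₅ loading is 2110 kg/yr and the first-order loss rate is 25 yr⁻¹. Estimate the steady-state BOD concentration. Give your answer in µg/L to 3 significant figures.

Outflow Q = 29.8 m³/s × 3.156e+07 s/yr = 9.404e+08 m³/yr.
Steady-state CSTR mass balance: W = Q·C + k·V·C, so C = W/(Q + kV).
Q + kV = 9.404e+08 + 25·3.06e+09 = 7.744e+10 m³/yr.
C = 2110/7.744e+10 = 2.725e-08 kg/m³ = 2.725e-05 mg/L = 0.02725 µg/L.

0.0272 µg/L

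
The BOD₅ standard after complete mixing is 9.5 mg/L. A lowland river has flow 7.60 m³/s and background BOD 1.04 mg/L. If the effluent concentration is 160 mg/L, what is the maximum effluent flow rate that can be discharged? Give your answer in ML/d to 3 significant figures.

Mass balance at complete mixing: C_std·(Q_w + Q_r) = Q_w·C_e + Q_r·C_b.
Rearranging, Q_w = Q_r·(C_std − C_b)/(C_e − C_std) = 7.60·(9.5 − 1.04) / (160 − 9.5) = 0.4272 m³/s.
= 36.91 ML/d.

36.9 ML/d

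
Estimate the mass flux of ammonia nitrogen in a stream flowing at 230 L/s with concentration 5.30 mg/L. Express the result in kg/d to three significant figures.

230 L/s = 0.23 m³/s.
Mass flux = Q·C = 0.23 m³/s × 5.3 g/m³ = 1.219 g/s.
= 1.219 g/s × 86.4 = 105.3 kg/d.

105 kg/d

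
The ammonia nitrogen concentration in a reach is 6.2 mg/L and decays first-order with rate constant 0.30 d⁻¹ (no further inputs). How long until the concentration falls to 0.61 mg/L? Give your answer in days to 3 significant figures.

t = ln(C₀/C)/k = ln(6.2/0.61)/0.30 = 2.319/0.30 = 7.729 d.

7.73 d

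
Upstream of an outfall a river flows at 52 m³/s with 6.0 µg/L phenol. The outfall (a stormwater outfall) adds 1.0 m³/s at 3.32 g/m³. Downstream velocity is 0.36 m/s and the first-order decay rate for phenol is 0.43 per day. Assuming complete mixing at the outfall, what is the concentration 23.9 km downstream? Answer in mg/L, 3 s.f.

6.0 µg/L = 0.006 mg/L.
After complete mixing, C₀ = (1·3.32 + 52·0.006) / 53 = 0.06853 mg/L.
Travel time t = 2.39e+04 m / 0.36 m/s = 6.639e+04 s = 0.7684 d.
C = 0.06853·exp(−0.43·0.7684) = 0.06853·0.7186 = 0.04925 mg/L.

0.0492 mg/L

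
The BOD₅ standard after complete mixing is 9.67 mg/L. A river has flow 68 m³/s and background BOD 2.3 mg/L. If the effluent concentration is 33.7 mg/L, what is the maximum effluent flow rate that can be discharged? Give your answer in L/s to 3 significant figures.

20900 L/s

Mass balance at complete mixing: C_std·(Q_w + Q_r) = Q_w·C_e + Q_r·C_b.
Rearranging, Q_w = Q_r·(C_std − C_b)/(C_e − C_std) = 68·(9.67 − 2.3) / (33.7 − 9.67) = 20.86 m³/s.
= 2.086e+04 L/s.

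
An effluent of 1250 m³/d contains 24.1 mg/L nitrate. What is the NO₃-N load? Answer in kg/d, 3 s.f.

30.1 kg/d

1250 m³/d = 0.01447 m³/s.
Mass flux = Q·C = 0.01447 m³/s × 24.1 g/m³ = 0.3487 g/s.
= 0.3487 g/s × 86.4 = 30.13 kg/d.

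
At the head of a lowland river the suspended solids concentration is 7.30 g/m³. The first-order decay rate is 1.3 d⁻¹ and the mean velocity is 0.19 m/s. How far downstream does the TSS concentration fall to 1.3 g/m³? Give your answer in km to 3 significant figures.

From C = C₀·e^(−kt), t = ln(C₀/C)/k = ln(7.30/1.3)/1.3 = 1.726/1.3 = 1.327 d.
Distance = v·t = 0.19 m/s × 1.147e+05 s = 2.179e+04 m = 21.79 km.

21.8 km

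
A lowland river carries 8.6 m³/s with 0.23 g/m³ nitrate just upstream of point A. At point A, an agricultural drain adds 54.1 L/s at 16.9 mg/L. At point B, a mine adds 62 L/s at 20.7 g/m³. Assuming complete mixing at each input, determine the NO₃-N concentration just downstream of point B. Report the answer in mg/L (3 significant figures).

0.479 mg/L

54.1 L/s = 0.0541 m³/s.
After input A: C = (8.6·0.23 + 0.0541·16.9) / 8.654 = 0.3342 mg/L.
62 L/s = 0.062 m³/s.
After input B: C = (8.654·0.3342 + 0.062·20.7) / 8.716 = 0.4791 mg/L.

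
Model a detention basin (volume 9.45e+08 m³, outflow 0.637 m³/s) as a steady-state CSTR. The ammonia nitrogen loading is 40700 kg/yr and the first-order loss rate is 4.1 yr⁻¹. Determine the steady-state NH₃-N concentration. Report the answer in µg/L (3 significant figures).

Outflow Q = 0.637 m³/s × 3.156e+07 s/yr = 2.01e+07 m³/yr.
Steady-state CSTR mass balance: W = Q·C + k·V·C, so C = W/(Q + kV).
Q + kV = 2.01e+07 + 4.1·9.45e+08 = 3.895e+09 m³/yr.
C = 40700/3.895e+09 = 1.045e-05 kg/m³ = 0.01045 mg/L = 10.45 µg/L.

10.5 µg/L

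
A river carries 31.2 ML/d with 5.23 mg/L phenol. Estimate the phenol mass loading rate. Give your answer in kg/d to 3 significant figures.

31.2 ML/d = 0.3611 m³/s.
Mass flux = Q·C = 0.3611 m³/s × 5.23 g/m³ = 1.889 g/s.
= 1.889 g/s × 86.4 = 163.2 kg/d.

163 kg/d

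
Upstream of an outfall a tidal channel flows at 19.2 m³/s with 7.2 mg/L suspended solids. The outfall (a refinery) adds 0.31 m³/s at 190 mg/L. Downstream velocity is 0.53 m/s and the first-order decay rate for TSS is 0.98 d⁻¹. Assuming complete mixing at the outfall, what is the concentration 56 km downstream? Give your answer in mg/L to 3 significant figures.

After complete mixing, C₀ = (0.31·190 + 19.2·7.2) / 19.51 = 10.1 mg/L.
Travel time t = 5.6e+04 m / 0.53 m/s = 1.057e+05 s = 1.223 d.
C = 10.1·exp(−0.98·1.223) = 10.1·0.3017 = 3.048 mg/L.

3.05 mg/L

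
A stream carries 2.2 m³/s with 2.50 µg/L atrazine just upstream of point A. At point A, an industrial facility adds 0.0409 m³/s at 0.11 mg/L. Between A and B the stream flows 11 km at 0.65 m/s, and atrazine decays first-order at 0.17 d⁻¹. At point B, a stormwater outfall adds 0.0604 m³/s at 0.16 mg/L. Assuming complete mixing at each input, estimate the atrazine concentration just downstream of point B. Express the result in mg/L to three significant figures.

2.50 µg/L = 0.0025 mg/L.
After input A: C = (2.2·0.0025 + 0.0409·0.11) / 2.241 = 0.004462 mg/L.
Over the 11 km reach to input B (t = 1.692e+04 s = 0.1959 d), decay gives C = 0.004462·exp(−0.17·0.1959) = 0.004316 mg/L.
After input B: C = (2.241·0.004316 + 0.0604·0.16) / 2.301 = 0.008402 mg/L.

0.00840 mg/L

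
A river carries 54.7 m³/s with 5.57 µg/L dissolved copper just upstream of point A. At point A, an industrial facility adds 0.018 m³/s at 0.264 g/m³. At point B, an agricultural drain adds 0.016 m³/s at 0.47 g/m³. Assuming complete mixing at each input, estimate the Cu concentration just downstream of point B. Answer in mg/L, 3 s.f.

0.00579 mg/L

5.57 µg/L = 0.00557 mg/L.
After input A: C = (54.7·0.00557 + 0.018·0.264) / 54.72 = 0.005655 mg/L.
After input B: C = (54.72·0.005655 + 0.016·0.47) / 54.73 = 0.005791 mg/L.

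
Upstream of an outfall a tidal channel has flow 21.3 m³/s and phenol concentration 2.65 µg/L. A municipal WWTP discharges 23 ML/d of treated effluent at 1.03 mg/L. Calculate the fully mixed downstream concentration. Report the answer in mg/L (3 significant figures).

0.0153 mg/L

23 ML/d = 0.2662 m³/s.
2.65 µg/L = 0.00265 mg/L.
Conservation of mass across the mixing zone: C = (0.2662·1.03 + 21.3·0.00265) / (0.2662 + 21.3) = 0.3306/21.57 = 0.01533 mg/L.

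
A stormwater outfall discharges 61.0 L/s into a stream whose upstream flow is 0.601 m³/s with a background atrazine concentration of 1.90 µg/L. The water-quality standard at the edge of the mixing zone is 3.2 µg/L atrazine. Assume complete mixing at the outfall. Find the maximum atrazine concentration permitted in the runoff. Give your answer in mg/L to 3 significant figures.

61.0 L/s = 0.061 m³/s.
1.90 µg/L = 0.0019 mg/L.
3.2 µg/L = 0.0032 mg/L.
Mass balance: 0.0032·0.662 = 0.061·Cₑ + 0.601·0.0019.
Cₑ = (0.002118 − 0.001142) / 0.061 = 0.01601 mg/L.

0.0160 mg/L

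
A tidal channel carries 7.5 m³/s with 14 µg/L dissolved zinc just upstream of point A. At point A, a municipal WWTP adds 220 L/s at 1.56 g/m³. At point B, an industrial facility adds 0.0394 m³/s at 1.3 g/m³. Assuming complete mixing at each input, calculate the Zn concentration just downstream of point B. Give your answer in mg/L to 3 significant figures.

0.0644 mg/L

14 µg/L = 0.014 mg/L.
220 L/s = 0.22 m³/s.
After input A: C = (7.5·0.014 + 0.22·1.56) / 7.72 = 0.05806 mg/L.
After input B: C = (7.72·0.05806 + 0.0394·1.3) / 7.759 = 0.06436 mg/L.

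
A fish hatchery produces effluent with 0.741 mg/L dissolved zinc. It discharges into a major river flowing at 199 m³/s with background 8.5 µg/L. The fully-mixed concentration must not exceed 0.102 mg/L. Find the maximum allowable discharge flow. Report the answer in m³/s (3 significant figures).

8.5 µg/L = 0.0085 mg/L.
Mass balance at complete mixing: C_std·(Q_w + Q_r) = Q_w·C_e + Q_r·C_b.
Rearranging, Q_w = Q_r·(C_std − C_b)/(C_e − C_std) = 199·(0.102 − 0.0085) / (0.741 − 0.102) = 29.12 m³/s.

29.1 m³/s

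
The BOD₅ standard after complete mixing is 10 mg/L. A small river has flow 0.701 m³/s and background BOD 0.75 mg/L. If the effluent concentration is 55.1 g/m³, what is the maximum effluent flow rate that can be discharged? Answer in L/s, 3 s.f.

Mass balance at complete mixing: C_std·(Q_w + Q_r) = Q_w·C_e + Q_r·C_b.
Rearranging, Q_w = Q_r·(C_std − C_b)/(C_e − C_std) = 0.701·(10 − 0.75) / (55.1 − 10) = 0.1438 m³/s.
= 143.8 L/s.

144 L/s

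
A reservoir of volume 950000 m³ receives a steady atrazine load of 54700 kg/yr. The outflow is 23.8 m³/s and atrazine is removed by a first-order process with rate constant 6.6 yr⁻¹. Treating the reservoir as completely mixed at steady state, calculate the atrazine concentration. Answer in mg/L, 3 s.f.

Outflow Q = 23.8 m³/s × 3.156e+07 s/yr = 7.511e+08 m³/yr.
Steady-state CSTR mass balance: W = Q·C + k·V·C, so C = W/(Q + kV).
Q + kV = 7.511e+08 + 6.6·950000 = 7.573e+08 m³/yr.
C = 54700/7.573e+08 = 7.223e-05 kg/m³ = 0.07223 mg/L.

0.0722 mg/L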